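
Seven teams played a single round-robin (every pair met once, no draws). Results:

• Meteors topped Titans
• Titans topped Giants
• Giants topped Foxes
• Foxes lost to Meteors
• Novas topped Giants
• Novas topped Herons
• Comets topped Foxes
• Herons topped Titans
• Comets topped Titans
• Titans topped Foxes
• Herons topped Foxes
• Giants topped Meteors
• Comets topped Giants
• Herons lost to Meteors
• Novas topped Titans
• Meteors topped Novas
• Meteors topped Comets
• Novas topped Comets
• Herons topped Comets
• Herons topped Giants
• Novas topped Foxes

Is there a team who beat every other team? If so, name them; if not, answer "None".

Highest win total is Novas with 5 (out of 6 possible).
Novas lost to Meteors, so no team went undefeated.

None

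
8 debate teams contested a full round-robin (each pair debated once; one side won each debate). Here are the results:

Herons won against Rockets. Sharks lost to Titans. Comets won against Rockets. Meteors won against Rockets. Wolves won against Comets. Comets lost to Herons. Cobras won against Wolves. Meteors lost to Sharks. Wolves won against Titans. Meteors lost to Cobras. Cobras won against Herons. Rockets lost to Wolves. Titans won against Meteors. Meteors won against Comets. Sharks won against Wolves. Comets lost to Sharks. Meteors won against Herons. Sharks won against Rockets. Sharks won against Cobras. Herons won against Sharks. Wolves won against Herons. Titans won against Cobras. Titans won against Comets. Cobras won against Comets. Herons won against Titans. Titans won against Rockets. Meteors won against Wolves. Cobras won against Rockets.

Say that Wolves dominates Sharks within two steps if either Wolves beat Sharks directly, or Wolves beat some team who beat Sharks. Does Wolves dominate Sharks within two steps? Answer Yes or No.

Wolves did not beat Sharks directly.
Wolves beat Herons, Titans, Comets, Rockets. Of those, Herons beat Sharks.

Yes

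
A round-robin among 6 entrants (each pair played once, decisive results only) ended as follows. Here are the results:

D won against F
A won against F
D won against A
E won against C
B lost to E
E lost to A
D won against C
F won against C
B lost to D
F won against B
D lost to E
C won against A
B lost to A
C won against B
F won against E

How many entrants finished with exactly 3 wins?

3

Win totals: A 3, B 0, C 2, D 4, E 3, F 3.
Exactly 3: A, E, F — 3 entrants.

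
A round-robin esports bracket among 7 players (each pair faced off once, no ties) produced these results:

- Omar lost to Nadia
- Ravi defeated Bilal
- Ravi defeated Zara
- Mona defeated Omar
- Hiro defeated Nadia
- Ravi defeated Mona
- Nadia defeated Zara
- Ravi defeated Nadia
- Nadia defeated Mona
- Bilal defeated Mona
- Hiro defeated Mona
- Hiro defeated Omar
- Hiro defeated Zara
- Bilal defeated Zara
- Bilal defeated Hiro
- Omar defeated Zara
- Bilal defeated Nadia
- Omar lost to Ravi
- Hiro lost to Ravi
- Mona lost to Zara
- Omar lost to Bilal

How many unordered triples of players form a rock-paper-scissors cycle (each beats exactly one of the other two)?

Win totals: Omar 1, Hiro 4, Mona 1, Ravi 6, Zara 1, Bilal 5, Nadia 3.
A player with w wins dominates both others in C(w,2) triples; summing gives 0 + 6 + 0 + 15 + 0 + 10 + 3 = 34 transitive triples.
Total triples C(7,3) = 35, so cyclic triples = 35 − 34 = 1.

1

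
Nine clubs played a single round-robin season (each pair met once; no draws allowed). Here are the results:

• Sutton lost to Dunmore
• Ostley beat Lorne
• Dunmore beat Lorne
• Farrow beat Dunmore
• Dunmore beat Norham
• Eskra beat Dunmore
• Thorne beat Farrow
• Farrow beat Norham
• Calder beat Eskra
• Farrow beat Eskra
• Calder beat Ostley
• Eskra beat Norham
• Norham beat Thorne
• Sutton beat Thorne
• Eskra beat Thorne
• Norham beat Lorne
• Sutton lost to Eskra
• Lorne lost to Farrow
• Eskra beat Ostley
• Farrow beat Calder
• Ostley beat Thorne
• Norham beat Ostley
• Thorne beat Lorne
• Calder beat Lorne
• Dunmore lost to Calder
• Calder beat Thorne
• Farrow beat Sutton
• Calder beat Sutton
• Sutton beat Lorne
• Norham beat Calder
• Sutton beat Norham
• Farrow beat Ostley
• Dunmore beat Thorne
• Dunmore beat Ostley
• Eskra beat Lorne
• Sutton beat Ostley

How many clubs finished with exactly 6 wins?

Win totals: Thorne 2, Farrow 7, Calder 6, Ostley 2, Dunmore 5, Norham 4, Eskra 6, Sutton 4, Lorne 0.
Exactly 6: Calder, Eskra — 2 clubs.

2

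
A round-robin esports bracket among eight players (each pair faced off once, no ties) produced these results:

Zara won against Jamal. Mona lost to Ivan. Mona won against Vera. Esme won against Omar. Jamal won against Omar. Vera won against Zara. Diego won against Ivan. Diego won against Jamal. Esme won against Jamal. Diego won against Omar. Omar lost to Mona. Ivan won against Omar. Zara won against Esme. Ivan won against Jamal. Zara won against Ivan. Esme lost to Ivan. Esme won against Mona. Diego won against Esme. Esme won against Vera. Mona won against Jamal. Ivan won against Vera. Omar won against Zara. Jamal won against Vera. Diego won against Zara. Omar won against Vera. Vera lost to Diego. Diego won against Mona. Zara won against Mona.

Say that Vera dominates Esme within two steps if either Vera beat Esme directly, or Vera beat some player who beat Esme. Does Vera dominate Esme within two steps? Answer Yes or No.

Yes

Vera did not beat Esme directly.
Vera beat Zara. Of those, Zara beat Esme.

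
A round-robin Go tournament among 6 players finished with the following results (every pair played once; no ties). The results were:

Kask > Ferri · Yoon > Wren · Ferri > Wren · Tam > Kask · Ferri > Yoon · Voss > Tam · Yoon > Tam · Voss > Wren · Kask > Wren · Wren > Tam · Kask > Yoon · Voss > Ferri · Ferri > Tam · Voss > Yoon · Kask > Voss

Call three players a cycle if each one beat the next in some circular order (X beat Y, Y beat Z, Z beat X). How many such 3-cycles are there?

Of the C(6,3) = 20 triples, the cyclic ones are: {Yoon, Tam, Kask}; {Voss, Tam, Kask}; {Ferri, Tam, Kask}; {Tam, Kask, Wren}.
That is 4.

4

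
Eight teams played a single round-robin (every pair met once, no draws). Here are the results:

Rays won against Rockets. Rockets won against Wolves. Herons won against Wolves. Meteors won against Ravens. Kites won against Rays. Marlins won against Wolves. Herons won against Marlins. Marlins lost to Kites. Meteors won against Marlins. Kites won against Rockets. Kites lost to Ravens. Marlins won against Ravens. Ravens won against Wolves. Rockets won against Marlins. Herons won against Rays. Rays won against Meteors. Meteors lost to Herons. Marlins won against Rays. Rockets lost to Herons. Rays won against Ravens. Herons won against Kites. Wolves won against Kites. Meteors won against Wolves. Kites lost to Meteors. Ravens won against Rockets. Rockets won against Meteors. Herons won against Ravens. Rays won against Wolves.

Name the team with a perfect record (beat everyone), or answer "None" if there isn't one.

Herons has 7 wins out of 7 opponents — a perfect record.

Herons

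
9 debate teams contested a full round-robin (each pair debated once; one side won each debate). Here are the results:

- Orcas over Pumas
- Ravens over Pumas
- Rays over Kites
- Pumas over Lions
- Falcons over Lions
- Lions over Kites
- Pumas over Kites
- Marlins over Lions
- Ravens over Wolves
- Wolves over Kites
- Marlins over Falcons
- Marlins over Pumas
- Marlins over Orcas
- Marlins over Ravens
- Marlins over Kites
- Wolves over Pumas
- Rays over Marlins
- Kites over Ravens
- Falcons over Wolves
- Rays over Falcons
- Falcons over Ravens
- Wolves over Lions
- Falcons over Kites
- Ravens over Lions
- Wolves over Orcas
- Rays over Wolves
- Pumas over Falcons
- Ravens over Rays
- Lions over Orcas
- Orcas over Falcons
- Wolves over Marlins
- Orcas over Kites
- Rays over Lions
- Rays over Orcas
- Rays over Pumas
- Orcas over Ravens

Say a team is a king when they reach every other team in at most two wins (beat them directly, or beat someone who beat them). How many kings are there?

4

Orcas cannot reach Marlins in two steps.
Wolves cannot reach Rays in two steps.
Falcons reaches everyone (king).
Marlins reaches everyone (king).
Pumas cannot reach Marlins, Rays in two steps.
Lions cannot reach Wolves, Marlins, Rays in two steps.
Ravens reaches everyone (king).
Rays reaches everyone (king).
Kites cannot reach Orcas, Falcons, Marlins in two steps.
Kings: Falcons, Marlins, Ravens, Rays — 4.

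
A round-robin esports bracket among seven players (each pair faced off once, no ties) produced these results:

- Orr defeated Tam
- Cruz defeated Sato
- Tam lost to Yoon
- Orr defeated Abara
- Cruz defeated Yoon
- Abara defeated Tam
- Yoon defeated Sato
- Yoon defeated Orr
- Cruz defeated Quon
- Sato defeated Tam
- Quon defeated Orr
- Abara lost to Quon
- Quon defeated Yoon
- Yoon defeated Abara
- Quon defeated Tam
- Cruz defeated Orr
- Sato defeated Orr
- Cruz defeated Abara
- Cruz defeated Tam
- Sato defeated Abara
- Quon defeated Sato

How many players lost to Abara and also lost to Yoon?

1

Abara beat: Tam.
Yoon beat: Sato, Orr, Abara, Tam.
Both beat: Tam — 1.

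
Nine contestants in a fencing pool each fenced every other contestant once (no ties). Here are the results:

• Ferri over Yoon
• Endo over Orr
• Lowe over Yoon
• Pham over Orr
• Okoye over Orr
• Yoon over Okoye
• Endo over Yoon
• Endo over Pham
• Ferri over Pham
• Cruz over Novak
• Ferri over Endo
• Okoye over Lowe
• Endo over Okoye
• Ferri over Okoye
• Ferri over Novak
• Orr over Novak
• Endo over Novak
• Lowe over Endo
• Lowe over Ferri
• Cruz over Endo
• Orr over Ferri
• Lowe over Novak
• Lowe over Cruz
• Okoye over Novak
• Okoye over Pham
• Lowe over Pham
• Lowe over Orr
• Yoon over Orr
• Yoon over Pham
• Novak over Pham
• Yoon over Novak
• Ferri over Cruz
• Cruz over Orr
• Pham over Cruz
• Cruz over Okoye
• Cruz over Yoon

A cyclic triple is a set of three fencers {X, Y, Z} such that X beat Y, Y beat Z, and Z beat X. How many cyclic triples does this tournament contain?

14

Win totals: Pham 2, Novak 1, Cruz 5, Orr 2, Okoye 4, Ferri 6, Yoon 4, Endo 5, Lowe 7.
A fencer with w wins dominates both others in C(w,2) triples; summing gives 1 + 0 + 10 + 1 + 6 + 15 + 6 + 10 + 21 = 70 transitive triples.
Total triples C(9,3) = 84, so cyclic triples = 84 − 70 = 14.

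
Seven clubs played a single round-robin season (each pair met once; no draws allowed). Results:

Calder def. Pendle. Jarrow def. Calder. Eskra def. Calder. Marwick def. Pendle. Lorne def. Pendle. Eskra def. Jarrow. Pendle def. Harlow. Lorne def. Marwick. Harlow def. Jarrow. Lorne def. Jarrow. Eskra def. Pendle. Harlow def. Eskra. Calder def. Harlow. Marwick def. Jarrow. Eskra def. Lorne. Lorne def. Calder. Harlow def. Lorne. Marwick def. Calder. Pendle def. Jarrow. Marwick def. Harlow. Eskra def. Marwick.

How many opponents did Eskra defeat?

Eskra's results: beat Lorne, Jarrow, Marwick, Pendle, Calder; lost to Harlow.
That is 5 wins.

5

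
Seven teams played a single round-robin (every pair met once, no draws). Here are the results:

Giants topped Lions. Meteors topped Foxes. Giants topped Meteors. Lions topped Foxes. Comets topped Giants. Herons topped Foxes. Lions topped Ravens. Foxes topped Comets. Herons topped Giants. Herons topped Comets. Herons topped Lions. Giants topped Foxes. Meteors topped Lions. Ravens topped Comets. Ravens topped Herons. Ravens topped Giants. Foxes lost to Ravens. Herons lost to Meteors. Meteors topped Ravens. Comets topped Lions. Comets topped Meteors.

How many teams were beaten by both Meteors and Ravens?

Meteors beat: Ravens, Lions, Foxes, Herons.
Ravens beat: Giants, Comets, Foxes, Herons.
Both beat: Foxes, Herons — 2.

2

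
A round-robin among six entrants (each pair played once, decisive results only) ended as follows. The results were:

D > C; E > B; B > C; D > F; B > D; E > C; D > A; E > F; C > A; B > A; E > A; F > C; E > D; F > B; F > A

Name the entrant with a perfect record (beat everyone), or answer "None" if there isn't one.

E has 5 wins out of 5 opponents — a perfect record.

E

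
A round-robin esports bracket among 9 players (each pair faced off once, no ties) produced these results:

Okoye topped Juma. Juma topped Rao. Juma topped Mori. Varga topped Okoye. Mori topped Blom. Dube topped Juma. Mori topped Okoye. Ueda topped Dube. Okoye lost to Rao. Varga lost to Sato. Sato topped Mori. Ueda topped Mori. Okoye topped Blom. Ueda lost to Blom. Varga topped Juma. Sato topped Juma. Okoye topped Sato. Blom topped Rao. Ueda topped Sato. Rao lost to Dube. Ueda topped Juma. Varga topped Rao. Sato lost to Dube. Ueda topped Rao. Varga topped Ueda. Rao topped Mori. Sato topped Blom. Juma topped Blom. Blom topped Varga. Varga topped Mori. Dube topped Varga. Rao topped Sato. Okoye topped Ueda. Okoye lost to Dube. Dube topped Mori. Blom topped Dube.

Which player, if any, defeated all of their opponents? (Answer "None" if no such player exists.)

Highest win total is Dube with 6 (out of 8 possible).
Dube lost to Ueda, Blom, so no player went undefeated.

None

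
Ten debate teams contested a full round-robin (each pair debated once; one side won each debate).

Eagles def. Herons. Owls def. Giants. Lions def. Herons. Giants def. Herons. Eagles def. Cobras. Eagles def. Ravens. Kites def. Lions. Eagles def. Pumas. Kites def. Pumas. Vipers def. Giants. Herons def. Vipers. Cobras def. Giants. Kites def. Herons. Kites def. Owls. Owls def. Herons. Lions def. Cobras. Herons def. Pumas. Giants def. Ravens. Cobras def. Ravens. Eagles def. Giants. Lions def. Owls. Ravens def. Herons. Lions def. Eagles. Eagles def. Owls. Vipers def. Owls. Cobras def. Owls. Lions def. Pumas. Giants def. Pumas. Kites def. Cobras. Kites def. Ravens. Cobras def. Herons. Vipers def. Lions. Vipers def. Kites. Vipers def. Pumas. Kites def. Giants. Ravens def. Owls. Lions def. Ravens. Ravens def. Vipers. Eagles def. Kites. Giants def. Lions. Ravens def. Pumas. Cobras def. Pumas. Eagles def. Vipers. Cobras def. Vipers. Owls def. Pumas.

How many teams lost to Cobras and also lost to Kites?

5

Cobras beat: Pumas, Owls, Giants, Ravens, Vipers, Herons.
Kites beat: Pumas, Owls, Cobras, Giants, Ravens, Herons, Lions.
Both beat: Pumas, Owls, Giants, Ravens, Herons — 5.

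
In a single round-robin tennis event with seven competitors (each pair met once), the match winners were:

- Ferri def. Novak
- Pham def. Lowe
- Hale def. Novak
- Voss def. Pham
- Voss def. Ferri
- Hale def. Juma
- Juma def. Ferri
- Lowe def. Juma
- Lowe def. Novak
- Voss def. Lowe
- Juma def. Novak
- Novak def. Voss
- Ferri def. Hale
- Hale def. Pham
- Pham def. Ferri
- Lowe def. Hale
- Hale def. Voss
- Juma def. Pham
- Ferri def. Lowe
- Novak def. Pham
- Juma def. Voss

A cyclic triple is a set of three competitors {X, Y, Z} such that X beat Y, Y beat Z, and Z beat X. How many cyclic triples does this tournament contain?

12

Win totals: Pham 2, Voss 3, Lowe 3, Novak 2, Juma 4, Hale 4, Ferri 3.
A competitor with w wins dominates both others in C(w,2) triples; summing gives 1 + 3 + 3 + 1 + 6 + 6 + 3 = 23 transitive triples.
Total triples C(7,3) = 35, so cyclic triples = 35 − 23 = 12.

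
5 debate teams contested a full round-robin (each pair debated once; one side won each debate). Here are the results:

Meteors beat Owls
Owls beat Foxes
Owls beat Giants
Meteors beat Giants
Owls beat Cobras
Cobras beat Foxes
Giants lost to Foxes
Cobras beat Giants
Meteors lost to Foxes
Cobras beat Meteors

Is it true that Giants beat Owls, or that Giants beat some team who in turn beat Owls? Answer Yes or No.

Giants did not beat Owls directly.
Giants beat no one, so there is no intermediate team.

No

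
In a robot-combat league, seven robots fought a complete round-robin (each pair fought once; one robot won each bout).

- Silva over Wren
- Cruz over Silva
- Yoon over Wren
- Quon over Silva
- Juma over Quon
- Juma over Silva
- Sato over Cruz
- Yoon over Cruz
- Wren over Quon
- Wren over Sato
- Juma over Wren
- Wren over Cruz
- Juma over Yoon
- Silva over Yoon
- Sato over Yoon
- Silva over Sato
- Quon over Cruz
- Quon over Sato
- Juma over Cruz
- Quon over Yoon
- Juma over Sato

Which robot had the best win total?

Win totals: Cruz 1, Juma 6, Silva 3, Yoon 2, Wren 3, Sato 2, Quon 4.
Juma leads with 6 wins (next highest: 4).

Juma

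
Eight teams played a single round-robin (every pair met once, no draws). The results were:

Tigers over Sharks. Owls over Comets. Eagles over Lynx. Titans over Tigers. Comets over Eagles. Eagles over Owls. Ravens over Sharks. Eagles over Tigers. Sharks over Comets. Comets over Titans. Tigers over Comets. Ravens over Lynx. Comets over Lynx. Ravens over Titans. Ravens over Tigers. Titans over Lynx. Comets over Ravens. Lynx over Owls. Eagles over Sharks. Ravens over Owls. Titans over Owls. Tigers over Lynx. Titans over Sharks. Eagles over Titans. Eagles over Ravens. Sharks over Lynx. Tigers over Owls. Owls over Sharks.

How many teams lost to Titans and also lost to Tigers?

3

Titans beat: Owls, Lynx, Sharks, Tigers.
Tigers beat: Owls, Comets, Lynx, Sharks.
Both beat: Owls, Lynx, Sharks — 3.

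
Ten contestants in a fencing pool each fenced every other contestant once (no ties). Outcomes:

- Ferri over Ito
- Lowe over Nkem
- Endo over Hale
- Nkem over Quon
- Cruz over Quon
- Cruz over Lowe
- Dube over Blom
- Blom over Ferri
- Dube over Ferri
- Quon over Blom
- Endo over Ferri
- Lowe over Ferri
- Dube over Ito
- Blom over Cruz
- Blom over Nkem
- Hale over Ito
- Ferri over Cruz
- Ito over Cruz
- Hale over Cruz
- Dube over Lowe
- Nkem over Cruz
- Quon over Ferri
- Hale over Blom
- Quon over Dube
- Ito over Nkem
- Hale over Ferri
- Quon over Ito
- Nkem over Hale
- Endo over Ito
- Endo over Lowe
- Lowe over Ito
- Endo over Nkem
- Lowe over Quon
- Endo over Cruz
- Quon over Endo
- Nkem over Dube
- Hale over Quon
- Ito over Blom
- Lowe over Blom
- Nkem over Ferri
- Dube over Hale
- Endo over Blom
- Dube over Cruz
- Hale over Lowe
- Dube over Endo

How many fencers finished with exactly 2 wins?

Win totals: Ferri 2, Blom 3, Endo 7, Cruz 2, Nkem 5, Lowe 5, Ito 3, Quon 5, Hale 6, Dube 7.
Exactly 2: Ferri, Cruz — 2 fencers.

2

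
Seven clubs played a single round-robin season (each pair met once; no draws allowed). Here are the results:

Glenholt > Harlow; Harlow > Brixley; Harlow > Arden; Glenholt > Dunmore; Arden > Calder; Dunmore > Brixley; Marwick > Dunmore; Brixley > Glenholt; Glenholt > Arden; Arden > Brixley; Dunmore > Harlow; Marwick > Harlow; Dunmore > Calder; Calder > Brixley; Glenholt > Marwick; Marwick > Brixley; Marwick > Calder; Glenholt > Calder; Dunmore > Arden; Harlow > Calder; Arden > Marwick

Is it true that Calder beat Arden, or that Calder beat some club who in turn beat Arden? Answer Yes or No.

No

Calder did not beat Arden directly.
Calder beat Brixley, but each of them lost to Arden. No two-step path.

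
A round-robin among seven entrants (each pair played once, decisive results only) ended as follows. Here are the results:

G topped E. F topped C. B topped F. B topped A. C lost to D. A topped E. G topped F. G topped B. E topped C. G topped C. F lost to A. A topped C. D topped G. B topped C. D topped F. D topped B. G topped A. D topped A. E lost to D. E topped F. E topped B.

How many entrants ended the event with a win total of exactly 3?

Win totals: A 3, B 3, C 0, D 6, E 3, F 1, G 5.
Exactly 3: A, B, E — 3 entrants.

3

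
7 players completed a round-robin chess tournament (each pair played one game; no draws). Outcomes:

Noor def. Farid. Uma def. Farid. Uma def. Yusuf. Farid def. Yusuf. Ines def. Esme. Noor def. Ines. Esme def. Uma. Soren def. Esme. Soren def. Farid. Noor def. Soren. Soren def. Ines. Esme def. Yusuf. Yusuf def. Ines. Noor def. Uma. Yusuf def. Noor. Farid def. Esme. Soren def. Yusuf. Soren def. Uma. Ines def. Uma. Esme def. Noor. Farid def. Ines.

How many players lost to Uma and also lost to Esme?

Uma beat: Yusuf, Farid.
Esme beat: Yusuf, Noor, Uma.
Both beat: Yusuf — 1.

1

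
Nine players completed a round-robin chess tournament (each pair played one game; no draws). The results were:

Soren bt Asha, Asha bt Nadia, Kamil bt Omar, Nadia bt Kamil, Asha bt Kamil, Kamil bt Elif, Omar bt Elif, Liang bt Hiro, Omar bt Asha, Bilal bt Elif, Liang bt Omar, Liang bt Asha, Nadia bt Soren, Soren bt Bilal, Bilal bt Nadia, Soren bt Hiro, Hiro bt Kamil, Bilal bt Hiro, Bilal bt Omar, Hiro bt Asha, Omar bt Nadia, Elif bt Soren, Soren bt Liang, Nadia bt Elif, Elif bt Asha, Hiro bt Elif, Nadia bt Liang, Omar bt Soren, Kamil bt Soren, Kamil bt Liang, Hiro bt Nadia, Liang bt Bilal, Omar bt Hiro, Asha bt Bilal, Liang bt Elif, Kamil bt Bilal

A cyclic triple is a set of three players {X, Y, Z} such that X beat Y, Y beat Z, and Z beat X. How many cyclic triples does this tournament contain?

26

Win totals: Hiro 4, Bilal 4, Liang 5, Nadia 4, Omar 5, Asha 3, Soren 4, Kamil 5, Elif 2.
A player with w wins dominates both others in C(w,2) triples; summing gives 6 + 6 + 10 + 6 + 10 + 3 + 6 + 10 + 1 = 58 transitive triples.
Total triples C(9,3) = 84, so cyclic triples = 84 − 58 = 26.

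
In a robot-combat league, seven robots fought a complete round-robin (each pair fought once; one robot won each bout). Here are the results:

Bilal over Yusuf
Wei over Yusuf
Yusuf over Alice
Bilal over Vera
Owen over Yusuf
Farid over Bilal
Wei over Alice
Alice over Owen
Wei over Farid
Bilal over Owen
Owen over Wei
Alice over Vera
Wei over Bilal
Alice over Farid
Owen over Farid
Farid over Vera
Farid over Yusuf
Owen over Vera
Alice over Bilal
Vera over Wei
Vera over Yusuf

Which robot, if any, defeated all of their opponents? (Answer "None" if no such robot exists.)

None

Highest win total is Wei with 4 (out of 6 possible).
Wei lost to Vera, Owen, so no robot went undefeated.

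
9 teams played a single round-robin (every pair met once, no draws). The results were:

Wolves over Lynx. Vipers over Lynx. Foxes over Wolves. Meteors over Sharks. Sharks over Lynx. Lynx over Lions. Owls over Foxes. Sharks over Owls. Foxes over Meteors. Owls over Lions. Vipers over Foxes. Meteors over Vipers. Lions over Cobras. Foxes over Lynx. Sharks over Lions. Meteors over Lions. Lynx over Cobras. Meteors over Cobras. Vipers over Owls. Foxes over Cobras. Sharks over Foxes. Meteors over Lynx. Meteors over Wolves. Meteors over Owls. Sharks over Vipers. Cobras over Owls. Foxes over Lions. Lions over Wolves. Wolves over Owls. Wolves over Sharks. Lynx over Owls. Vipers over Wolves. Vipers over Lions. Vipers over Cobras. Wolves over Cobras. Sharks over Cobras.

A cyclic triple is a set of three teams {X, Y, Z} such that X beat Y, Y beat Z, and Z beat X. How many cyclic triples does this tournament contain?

12

Win totals: Cobras 1, Vipers 6, Wolves 4, Lynx 3, Lions 2, Meteors 7, Sharks 6, Foxes 5, Owls 2.
A team with w wins dominates both others in C(w,2) triples; summing gives 0 + 15 + 6 + 3 + 1 + 21 + 15 + 10 + 1 = 72 transitive triples.
Total triples C(9,3) = 84, so cyclic triples = 84 − 72 = 12.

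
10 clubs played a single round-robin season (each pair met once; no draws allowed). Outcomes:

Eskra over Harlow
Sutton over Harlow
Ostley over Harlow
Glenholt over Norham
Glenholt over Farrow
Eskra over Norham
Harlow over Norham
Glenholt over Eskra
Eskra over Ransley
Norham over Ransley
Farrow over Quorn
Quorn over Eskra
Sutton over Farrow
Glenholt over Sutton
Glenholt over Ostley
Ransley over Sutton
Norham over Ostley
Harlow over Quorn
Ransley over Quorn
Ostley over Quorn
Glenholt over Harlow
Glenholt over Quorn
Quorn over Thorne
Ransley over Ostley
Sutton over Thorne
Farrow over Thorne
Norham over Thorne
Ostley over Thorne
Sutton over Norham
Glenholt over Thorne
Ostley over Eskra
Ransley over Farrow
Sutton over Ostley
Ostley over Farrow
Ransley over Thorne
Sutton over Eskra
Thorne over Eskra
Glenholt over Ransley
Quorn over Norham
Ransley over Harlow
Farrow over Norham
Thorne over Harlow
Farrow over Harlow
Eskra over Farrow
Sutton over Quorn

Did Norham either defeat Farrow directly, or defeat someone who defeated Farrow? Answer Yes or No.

Norham did not beat Farrow directly.
Norham beat Ransley, Thorne, Ostley. Of those, Ransley beat Farrow.

Yes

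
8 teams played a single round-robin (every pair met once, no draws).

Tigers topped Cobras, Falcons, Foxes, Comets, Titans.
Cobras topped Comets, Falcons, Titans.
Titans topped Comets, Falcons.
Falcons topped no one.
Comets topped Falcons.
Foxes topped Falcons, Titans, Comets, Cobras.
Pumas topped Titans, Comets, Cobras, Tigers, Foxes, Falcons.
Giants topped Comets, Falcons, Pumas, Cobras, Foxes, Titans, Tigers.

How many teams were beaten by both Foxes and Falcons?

Foxes beat: Titans, Falcons, Comets, Cobras.
Falcons beat: no one.
No one was beaten by both.

0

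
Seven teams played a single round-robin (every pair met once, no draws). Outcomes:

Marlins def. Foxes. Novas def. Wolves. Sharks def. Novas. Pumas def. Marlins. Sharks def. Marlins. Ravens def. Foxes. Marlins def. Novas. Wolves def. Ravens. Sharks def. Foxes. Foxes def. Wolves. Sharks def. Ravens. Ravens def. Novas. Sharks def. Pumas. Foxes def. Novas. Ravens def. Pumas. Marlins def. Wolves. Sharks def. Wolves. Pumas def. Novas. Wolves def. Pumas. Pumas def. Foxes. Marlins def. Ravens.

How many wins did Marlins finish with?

Marlins' results: beat Ravens, Wolves, Foxes, Novas; lost to Sharks, Pumas.
That is 4 wins.

4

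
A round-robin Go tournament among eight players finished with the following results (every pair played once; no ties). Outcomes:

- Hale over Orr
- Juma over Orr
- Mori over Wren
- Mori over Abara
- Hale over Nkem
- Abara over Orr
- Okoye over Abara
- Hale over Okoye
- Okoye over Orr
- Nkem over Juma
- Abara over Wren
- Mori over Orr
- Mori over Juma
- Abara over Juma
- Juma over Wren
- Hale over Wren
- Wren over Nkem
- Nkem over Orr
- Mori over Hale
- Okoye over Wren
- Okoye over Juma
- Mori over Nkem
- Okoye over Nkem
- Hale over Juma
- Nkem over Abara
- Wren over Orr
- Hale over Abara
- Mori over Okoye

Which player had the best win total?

Win totals: Orr 0, Abara 3, Hale 6, Wren 2, Okoye 5, Nkem 3, Juma 2, Mori 7.
Mori leads with 7 wins (next highest: 6).

Mori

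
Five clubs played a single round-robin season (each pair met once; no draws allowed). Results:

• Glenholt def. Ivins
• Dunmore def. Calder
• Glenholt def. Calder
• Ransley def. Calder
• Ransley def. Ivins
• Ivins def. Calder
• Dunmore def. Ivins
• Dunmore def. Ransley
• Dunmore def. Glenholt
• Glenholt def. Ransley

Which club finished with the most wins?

Win totals: Glenholt 3, Ransley 2, Ivins 1, Calder 0, Dunmore 4.
Dunmore leads with 4 wins (next highest: 3).

Dunmore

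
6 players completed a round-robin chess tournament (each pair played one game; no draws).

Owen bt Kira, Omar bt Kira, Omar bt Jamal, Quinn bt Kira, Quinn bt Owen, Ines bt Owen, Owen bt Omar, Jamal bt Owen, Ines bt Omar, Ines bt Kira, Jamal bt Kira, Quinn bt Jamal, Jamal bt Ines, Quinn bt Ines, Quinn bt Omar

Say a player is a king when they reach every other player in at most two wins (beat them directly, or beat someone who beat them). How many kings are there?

1

Quinn reaches everyone (king).
Owen cannot reach Quinn, Ines in two steps.
Kira cannot reach Quinn, Owen, Omar, Ines, Jamal in two steps.
Omar cannot reach Quinn in two steps.
Ines cannot reach Quinn in two steps.
Jamal cannot reach Quinn in two steps.
Kings: Quinn — 1.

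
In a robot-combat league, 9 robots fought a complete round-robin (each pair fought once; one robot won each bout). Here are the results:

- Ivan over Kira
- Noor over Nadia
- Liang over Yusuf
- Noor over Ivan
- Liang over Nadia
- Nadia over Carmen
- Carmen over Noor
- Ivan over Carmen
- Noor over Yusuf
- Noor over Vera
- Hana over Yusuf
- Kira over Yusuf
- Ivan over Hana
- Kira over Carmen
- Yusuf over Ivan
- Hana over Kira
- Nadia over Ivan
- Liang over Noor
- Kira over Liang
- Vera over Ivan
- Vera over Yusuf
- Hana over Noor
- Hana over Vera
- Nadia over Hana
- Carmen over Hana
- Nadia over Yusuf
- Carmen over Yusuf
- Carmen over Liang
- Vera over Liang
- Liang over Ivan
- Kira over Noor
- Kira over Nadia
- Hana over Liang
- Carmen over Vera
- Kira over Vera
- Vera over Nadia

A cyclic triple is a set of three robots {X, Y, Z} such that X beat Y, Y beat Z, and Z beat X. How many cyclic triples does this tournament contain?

22

Win totals: Nadia 4, Vera 4, Kira 6, Hana 5, Liang 4, Yusuf 1, Carmen 5, Noor 4, Ivan 3.
A robot with w wins dominates both others in C(w,2) triples; summing gives 6 + 6 + 15 + 10 + 6 + 0 + 10 + 6 + 3 = 62 transitive triples.
Total triples C(9,3) = 84, so cyclic triples = 84 − 62 = 22.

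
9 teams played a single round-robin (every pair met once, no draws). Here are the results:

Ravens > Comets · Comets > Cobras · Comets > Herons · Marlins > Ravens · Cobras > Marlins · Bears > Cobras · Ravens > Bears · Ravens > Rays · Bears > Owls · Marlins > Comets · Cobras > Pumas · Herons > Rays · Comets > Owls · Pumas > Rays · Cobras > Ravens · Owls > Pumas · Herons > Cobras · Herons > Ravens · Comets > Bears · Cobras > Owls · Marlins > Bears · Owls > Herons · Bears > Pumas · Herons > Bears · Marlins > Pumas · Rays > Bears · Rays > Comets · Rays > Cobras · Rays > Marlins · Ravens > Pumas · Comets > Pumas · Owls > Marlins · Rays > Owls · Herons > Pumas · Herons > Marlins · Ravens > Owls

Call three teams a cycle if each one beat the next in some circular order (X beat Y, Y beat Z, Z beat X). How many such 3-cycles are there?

Win totals: Owls 3, Ravens 5, Herons 6, Bears 3, Marlins 4, Pumas 1, Cobras 4, Comets 5, Rays 5.
A team with w wins dominates both others in C(w,2) triples; summing gives 3 + 10 + 15 + 3 + 6 + 0 + 6 + 10 + 10 = 63 transitive triples.
Total triples C(9,3) = 84, so cyclic triples = 84 − 63 = 21.

21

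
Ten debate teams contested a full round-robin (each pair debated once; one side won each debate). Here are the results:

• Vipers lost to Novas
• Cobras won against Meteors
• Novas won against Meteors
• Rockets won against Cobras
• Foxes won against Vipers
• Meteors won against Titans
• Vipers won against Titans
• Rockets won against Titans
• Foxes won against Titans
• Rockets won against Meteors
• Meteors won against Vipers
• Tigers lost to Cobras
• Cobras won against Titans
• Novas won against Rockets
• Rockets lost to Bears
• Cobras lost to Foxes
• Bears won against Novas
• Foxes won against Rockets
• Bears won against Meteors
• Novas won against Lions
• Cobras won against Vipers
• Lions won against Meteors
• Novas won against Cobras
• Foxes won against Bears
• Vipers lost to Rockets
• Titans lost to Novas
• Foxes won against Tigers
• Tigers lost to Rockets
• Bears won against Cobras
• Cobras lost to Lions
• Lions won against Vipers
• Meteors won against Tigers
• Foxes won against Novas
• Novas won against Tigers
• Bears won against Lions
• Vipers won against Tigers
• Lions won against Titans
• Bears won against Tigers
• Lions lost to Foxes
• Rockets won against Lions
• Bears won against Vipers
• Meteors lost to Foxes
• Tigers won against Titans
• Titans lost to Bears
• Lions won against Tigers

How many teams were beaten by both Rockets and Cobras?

4

Rockets beat: Cobras, Lions, Tigers, Meteors, Vipers, Titans.
Cobras beat: Tigers, Meteors, Vipers, Titans.
Both beat: Tigers, Meteors, Vipers, Titans — 4.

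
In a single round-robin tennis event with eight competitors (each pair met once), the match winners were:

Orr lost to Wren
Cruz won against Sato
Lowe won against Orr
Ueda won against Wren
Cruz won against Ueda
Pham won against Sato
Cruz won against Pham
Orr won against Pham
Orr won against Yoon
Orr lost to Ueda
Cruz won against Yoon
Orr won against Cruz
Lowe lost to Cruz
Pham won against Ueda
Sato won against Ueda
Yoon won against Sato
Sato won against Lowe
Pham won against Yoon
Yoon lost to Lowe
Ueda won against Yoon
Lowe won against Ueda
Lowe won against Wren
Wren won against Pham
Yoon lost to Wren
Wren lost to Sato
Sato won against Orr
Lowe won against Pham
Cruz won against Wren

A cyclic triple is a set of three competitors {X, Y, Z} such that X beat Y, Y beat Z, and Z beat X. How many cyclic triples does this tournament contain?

13

Win totals: Pham 3, Lowe 5, Ueda 3, Wren 3, Cruz 6, Yoon 1, Sato 4, Orr 3.
A competitor with w wins dominates both others in C(w,2) triples; summing gives 3 + 10 + 3 + 3 + 15 + 0 + 6 + 3 = 43 transitive triples.
Total triples C(8,3) = 56, so cyclic triples = 56 − 43 = 13.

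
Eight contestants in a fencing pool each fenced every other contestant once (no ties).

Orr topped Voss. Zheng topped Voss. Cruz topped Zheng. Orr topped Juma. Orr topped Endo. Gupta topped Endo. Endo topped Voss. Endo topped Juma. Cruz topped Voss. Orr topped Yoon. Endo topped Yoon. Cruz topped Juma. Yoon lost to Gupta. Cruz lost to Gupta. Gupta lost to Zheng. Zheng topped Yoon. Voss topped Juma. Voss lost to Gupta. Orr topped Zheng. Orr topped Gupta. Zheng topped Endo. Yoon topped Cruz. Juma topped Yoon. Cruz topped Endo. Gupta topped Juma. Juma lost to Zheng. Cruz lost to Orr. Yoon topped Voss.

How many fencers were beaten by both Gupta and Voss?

Gupta beat: Juma, Cruz, Yoon, Voss, Endo.
Voss beat: Juma.
Both beat: Juma — 1.

1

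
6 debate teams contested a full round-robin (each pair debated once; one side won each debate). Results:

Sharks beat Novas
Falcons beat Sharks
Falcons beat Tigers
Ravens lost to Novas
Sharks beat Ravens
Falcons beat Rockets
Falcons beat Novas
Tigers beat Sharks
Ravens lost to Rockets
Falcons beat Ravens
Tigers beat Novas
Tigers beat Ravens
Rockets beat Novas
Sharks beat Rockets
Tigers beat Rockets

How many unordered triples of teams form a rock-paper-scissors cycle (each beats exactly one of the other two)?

Of the C(6,3) = 20 triples, the cyclic ones are: none.
That is 0.

0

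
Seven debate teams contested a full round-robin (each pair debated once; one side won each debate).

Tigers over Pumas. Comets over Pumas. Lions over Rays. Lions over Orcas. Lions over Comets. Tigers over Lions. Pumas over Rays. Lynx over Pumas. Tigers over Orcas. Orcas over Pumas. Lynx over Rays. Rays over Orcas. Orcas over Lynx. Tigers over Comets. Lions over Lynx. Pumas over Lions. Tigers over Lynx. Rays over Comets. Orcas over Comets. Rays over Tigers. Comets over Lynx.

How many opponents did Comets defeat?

2

Comets' results: beat Lynx, Pumas; lost to Rays, Orcas, Lions, Tigers.
That is 2 wins.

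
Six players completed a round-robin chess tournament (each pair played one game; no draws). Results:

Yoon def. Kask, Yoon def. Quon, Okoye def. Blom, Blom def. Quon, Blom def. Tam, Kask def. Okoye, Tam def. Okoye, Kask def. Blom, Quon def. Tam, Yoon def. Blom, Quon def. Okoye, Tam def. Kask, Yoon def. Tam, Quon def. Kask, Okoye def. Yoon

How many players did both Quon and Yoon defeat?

Quon beat: Kask, Okoye, Tam.
Yoon beat: Kask, Blom, Tam, Quon.
Both beat: Kask, Tam — 2.

2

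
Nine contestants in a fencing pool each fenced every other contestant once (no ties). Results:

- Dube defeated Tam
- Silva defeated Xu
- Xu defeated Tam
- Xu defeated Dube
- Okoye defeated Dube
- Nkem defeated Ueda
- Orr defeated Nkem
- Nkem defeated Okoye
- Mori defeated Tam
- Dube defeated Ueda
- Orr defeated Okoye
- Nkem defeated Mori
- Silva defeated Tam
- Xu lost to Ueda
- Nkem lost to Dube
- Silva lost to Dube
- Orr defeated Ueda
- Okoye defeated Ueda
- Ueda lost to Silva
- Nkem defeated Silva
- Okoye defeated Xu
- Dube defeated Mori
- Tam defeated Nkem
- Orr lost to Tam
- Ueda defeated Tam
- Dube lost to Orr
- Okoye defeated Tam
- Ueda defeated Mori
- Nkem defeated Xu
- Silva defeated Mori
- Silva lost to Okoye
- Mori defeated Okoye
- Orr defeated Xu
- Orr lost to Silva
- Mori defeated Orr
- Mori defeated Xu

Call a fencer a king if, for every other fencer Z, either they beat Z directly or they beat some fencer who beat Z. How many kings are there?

7

Mori reaches everyone (king).
Xu cannot reach Okoye in two steps.
Tam reaches everyone (king).
Dube reaches everyone (king).
Ueda cannot reach Silva in two steps.
Nkem reaches everyone (king).
Okoye reaches everyone (king).
Silva reaches everyone (king).
Orr reaches everyone (king).
Kings: Mori, Tam, Dube, Nkem, Okoye, Silva, Orr — 7.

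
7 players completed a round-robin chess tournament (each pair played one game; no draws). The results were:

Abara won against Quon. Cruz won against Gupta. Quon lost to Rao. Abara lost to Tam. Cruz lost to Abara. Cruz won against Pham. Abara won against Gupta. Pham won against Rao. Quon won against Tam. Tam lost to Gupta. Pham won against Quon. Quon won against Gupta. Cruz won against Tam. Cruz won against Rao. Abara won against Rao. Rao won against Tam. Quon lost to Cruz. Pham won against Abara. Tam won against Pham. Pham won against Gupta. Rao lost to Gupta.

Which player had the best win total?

Cruz

Win totals: Gupta 2, Pham 4, Abara 4, Cruz 5, Quon 2, Tam 2, Rao 2.
Cruz leads with 5 wins (next highest: 4).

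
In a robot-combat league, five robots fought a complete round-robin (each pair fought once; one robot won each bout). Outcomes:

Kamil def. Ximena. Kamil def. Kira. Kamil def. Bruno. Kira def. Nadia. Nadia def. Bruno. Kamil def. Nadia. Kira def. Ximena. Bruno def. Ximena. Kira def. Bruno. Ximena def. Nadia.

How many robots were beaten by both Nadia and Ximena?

0

Nadia beat: Bruno.
Ximena beat: Nadia.
No one was beaten by both.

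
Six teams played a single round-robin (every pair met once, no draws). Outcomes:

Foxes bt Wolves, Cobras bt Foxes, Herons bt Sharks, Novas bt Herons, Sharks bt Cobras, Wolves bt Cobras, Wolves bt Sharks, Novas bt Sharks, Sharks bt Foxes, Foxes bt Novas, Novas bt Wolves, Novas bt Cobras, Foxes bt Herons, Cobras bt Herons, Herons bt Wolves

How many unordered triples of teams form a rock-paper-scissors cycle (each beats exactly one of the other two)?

Win totals: Herons 2, Novas 4, Cobras 2, Sharks 2, Wolves 2, Foxes 3.
A team with w wins dominates both others in C(w,2) triples; summing gives 1 + 6 + 1 + 1 + 1 + 3 = 13 transitive triples.
Total triples C(6,3) = 20, so cyclic triples = 20 − 13 = 7.

7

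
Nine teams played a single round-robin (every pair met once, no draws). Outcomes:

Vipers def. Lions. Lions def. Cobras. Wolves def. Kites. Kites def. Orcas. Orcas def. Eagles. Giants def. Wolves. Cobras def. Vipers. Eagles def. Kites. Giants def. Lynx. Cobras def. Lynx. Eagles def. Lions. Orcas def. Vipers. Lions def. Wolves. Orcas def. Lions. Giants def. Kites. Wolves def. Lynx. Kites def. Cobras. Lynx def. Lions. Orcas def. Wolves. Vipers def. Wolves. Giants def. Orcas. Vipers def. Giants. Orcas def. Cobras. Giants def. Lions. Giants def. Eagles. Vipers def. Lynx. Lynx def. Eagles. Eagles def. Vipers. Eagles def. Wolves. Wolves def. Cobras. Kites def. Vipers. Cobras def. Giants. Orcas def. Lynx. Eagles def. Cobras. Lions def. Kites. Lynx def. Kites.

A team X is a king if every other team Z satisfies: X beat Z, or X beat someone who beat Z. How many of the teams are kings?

Giants reaches everyone (king).
Lynx cannot reach Giants in two steps.
Kites reaches everyone (king).
Eagles reaches everyone (king).
Wolves reaches everyone (king).
Lions cannot reach Eagles in two steps.
Cobras reaches everyone (king).
Vipers reaches everyone (king).
Orcas reaches everyone (king).
Kings: Giants, Kites, Eagles, Wolves, Cobras, Vipers, Orcas — 7.

7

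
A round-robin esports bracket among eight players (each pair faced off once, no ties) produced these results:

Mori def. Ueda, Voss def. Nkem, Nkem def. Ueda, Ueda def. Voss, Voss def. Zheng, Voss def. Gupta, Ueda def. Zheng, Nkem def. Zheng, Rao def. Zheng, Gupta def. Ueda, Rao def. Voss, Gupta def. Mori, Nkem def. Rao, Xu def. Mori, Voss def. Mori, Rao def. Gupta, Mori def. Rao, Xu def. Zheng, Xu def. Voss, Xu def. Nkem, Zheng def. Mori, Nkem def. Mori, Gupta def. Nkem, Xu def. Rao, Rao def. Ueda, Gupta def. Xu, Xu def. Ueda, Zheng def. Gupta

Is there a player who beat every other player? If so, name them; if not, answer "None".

None

Highest win total is Xu with 6 (out of 7 possible).
Xu lost to Gupta, so no player went undefeated.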